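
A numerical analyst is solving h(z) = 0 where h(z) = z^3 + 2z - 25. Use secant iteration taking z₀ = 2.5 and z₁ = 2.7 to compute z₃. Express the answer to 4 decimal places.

2.6965

h(2.5) = -4.375000, h(2.7) = 0.083000
z₂ = 2.700000 − 0.083000·(2.700000 − 2.500000) / (0.083000 − (-4.375000)) = 2.700000 − (0.016600)/(4.458000) = 2.696276
h(2.696276) = -0.005771
z₃ = 2.696276 − (-0.005771)·(2.696276 − 2.700000) / (-0.005771 − 0.083000) = 2.696276 − (0.000021)/(-0.088771) = 2.696518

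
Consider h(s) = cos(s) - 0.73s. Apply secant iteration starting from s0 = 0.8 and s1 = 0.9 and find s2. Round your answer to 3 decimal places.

0.876

h(0.8) = 0.11271, h(0.9) = -0.03539
s2 = 0.90000 − (-0.03539)·(0.90000 − 0.80000) / (-0.03539 − 0.11271) = 0.90000 − (-0.00354)/(-0.14810) = 0.87610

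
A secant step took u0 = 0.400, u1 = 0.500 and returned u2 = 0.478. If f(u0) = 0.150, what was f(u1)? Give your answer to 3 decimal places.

-0.042

The secant line through (0.400, 0.150) and (0.500, f(u1)) crosses zero at u2 = 0.478.
So (0.400, 0.150), (0.500, f(u1)), (0.478, 0) are collinear:
f(u1) = 0.150 · (0.500 − 0.478) / (0.400 − 0.478) = 0.150 · (0.02200)/(-0.07800) = -0.04231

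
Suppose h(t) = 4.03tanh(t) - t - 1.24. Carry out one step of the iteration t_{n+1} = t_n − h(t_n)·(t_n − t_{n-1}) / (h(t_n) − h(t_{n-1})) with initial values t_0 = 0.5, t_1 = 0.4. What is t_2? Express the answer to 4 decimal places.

h(0.5) = 0.122332, h(0.4) = -0.108806
t_2 = 0.400000 − (-0.108806)·(0.400000 − 0.500000) / (-0.108806 − 0.122332) = 0.400000 − (0.010881)/(-0.231138) = 0.447074

0.4471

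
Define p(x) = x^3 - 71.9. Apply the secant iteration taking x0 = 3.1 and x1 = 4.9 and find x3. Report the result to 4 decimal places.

4.1263

p(3.1) = -42.109000, p(4.9) = 45.749000
x2 = 4.900000 − 45.749000·(4.900000 − 3.100000) / (45.749000 − (-42.109000)) = 4.900000 − (82.348200)/(87.858000) = 3.962713
p(3.962713) = -9.673165
x3 = 3.962713 − (-9.673165)·(3.962713 − 4.900000) / (-9.673165 − 45.749000) = 3.962713 − (9.066536)/(-55.422165) = 4.126303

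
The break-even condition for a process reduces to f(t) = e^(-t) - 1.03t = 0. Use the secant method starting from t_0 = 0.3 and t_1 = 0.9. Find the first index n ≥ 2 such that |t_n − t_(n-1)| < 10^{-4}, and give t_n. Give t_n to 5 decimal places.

n = 5, t_n = 0.55651

f(0.3) = 0.4318182, f(0.9) = -0.5204303
t_2 = 0.9000000 − (-0.5204303)·(0.6000000)/(-0.9522486) = 0.5720833;  |Δ| = 0.3279167
f(0.5720833) = -0.0248973
t_3 = 0.5720833 − (-0.0248973)·(-0.3279167)/(0.4955330) = 0.5556076;  |Δ| = 0.0164757
f(0.5556076) = 0.0014477
t_4 = 0.5556076 − 0.0014477·(-0.0164757)/(0.0263450) = 0.5565130;  |Δ| = 0.0009054
f(0.5565130) = -0.0000040
t_5 = 0.5565130 − (-0.0000040)·(0.0009054)/(-0.0014517) = 0.5565105;  |Δ| = 0.0000025
|t_5 − t_4| = 0.0000025 < 10^{-4}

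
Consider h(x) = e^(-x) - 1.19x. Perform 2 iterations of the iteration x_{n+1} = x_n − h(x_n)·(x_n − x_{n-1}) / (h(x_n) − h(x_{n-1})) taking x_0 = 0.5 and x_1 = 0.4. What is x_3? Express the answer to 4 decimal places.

h(0.5) = 0.011531, h(0.4) = 0.194320
x_2 = 0.400000 − 0.194320·(0.400000 − 0.500000) / (0.194320 − 0.011531) = 0.400000 − (-0.019432)/(0.182789) = 0.506308
h(0.506308) = 0.000210
x_3 = 0.506308 − 0.000210·(0.506308 − 0.400000) / (0.000210 − 0.194320) = 0.506308 − (0.000022)/(-0.194110) = 0.506423

0.5064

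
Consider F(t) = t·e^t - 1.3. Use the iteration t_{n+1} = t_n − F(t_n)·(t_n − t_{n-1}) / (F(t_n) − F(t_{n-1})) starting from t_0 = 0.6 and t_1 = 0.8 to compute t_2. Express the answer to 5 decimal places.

F(0.6) = -0.2067287, F(0.8) = 0.4804327
t_2 = 0.8000000 − 0.4804327·(0.8000000 − 0.6000000) / (0.4804327 − (-0.2067287)) = 0.8000000 − (0.0960865)/(0.6871615) = 0.6601689

0.66017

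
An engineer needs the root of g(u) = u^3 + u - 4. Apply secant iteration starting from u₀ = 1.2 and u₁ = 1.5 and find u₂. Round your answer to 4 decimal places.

1.3652

g(1.2) = -1.072000, g(1.5) = 0.875000
u₂ = 1.500000 − 0.875000·(1.500000 − 1.200000) / (0.875000 − (-1.072000)) = 1.500000 − (0.262500)/(1.947000) = 1.365177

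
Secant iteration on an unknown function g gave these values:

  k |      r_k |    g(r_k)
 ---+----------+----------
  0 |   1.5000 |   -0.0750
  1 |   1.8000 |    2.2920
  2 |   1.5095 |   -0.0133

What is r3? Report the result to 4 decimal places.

r3 = 1.5095 − (-0.0133)·(1.5095 − 1.8000) / (-0.0133 − 2.2920)
   = 1.5095 − (0.003864)/(-2.305300) = 1.511176

1.5112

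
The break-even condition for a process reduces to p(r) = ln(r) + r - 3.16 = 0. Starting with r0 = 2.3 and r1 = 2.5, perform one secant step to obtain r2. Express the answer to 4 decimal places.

p(2.3) = -0.027091, p(2.5) = 0.256291
r2 = 2.500000 − 0.256291·(2.500000 − 2.300000) / (0.256291 − (-0.027091)) = 2.500000 − (0.051258)/(0.283382) = 2.319120

2.3191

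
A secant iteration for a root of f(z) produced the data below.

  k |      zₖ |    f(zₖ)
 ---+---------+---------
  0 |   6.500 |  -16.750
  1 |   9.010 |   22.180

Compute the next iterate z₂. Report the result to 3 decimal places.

z₂ = 9.010 − 22.180·(9.010 − 6.500) / (22.180 − (-16.750))
   = 9.010 − (55.67180)/(38.93000) = 7.57995

7.580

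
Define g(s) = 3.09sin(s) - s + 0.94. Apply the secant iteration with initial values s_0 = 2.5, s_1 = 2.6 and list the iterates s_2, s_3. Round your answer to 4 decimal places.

2.5812, 2.5815

g(2.5) = 0.289279, g(2.6) = -0.067101
s_2 = 2.600000 − (-0.067101)·(2.600000 − 2.500000) / (-0.067101 − 0.289279) = 2.600000 − (-0.006710)/(-0.356380) = 2.581172
g(2.581172) = 0.001296
s_3 = 2.581172 − 0.001296·(2.581172 − 2.600000) / (0.001296 − (-0.067101)) = 2.581172 − (-0.000024)/(0.068397) = 2.581528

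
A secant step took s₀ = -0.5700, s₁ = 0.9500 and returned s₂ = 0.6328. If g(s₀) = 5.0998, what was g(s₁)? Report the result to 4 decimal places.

The secant line through (-0.5700, 5.0998) and (0.9500, g(s₁)) crosses zero at s₂ = 0.6328.
So (-0.5700, 5.0998), (0.9500, g(s₁)), (0.6328, 0) are collinear:
g(s₁) = 5.0998 · (0.9500 − 0.6328) / (-0.5700 − 0.6328) = 5.0998 · (0.317200)/(-1.202800) = -1.344909

-1.3449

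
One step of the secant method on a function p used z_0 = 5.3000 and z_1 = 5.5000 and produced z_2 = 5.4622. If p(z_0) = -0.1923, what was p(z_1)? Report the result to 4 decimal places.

0.0448

The secant line through (5.3000, -0.1923) and (5.5000, p(z_1)) crosses zero at z_2 = 5.4622.
So (5.3000, -0.1923), (5.5000, p(z_1)), (5.4622, 0) are collinear:
p(z_1) = -0.1923 · (5.5000 − 5.4622) / (5.3000 − 5.4622) = -0.1923 · (0.037800)/(-0.162200) = 0.044815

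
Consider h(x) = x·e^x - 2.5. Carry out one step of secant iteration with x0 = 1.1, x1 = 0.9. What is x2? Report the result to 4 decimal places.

h(1.1) = 0.804583, h(0.9) = -0.286357
x2 = 0.900000 − (-0.286357)·(0.900000 − 1.100000) / (-0.286357 − 0.804583) = 0.900000 − (0.057271)/(-1.090940) = 0.952497

0.9525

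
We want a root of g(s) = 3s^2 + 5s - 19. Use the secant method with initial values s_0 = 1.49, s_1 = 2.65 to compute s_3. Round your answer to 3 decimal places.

1.811

g(1.49) = -4.88970, g(2.65) = 15.31750
s_2 = 2.65000 − 15.31750·(2.65000 − 1.49000) / (15.31750 − (-4.88970)) = 2.65000 − (17.76830)/(20.20720) = 1.77069
g(1.77069) = -0.74045
s_3 = 1.77069 − (-0.74045)·(1.77069 − 2.65000) / (-0.74045 − 15.31750) = 1.77069 − (0.65108)/(-16.05795) = 1.81124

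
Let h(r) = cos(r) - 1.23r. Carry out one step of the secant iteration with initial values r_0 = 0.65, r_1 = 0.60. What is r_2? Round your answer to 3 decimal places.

h(0.65) = -0.00342, h(0.60) = 0.08734
r_2 = 0.60000 − 0.08734·(0.60000 − 0.65000) / (0.08734 − (-0.00342)) = 0.60000 − (-0.00437)/(0.09075) = 0.64812

0.648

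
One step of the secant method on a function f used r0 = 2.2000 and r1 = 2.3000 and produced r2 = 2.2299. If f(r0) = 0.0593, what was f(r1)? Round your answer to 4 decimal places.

-0.1390

The secant line through (2.2000, 0.0593) and (2.3000, f(r1)) crosses zero at r2 = 2.2299.
So (2.2000, 0.0593), (2.3000, f(r1)), (2.2299, 0) are collinear:
f(r1) = 0.0593 · (2.3000 − 2.2299) / (2.2000 − 2.2299) = 0.0593 · (0.070100)/(-0.029900) = -0.139028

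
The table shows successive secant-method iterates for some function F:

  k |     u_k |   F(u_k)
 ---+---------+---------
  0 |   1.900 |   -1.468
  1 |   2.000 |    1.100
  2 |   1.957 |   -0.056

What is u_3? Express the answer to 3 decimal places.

1.959

u_3 = 1.957 − (-0.056)·(1.957 − 2.000) / (-0.056 − 1.100)
   = 1.957 − (0.00241)/(-1.15600) = 1.95908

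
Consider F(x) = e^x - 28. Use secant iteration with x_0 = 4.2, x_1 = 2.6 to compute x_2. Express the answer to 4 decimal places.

F(4.2) = 38.686331, F(2.6) = -14.536262
x_2 = 2.600000 − (-14.536262)·(2.600000 − 4.200000) / (-14.536262 − 38.686331) = 2.600000 − (23.258019)/(-53.222593) = 3.036995

3.0370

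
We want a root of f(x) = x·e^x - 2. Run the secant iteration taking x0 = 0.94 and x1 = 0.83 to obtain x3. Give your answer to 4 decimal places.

0.8526

f(0.94) = 0.406383, f(0.83) = -0.096545
x2 = 0.830000 − (-0.096545)·(0.830000 − 0.940000) / (-0.096545 − 0.406383) = 0.830000 − (0.010620)/(-0.502928) = 0.851116
f(0.851116) = -0.006464
x3 = 0.851116 − (-0.006464)·(0.851116 − 0.830000) / (-0.006464 − (-0.096545)) = 0.851116 − (-0.000136)/(0.090081) = 0.852632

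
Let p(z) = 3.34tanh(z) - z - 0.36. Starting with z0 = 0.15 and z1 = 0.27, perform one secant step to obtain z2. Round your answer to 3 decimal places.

p(0.15) = -0.01272, p(0.27) = 0.25051
z2 = 0.27000 − 0.25051·(0.27000 − 0.15000) / (0.25051 − (-0.01272)) = 0.27000 − (0.03006)/(0.26323) = 0.15580

0.156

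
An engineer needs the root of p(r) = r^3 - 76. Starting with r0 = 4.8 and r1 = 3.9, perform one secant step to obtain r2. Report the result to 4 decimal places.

4.1928

p(4.8) = 34.592000, p(3.9) = -16.681000
r2 = 3.900000 − (-16.681000)·(3.900000 − 4.800000) / (-16.681000 − 34.592000) = 3.900000 − (15.012900)/(-51.273000) = 4.192803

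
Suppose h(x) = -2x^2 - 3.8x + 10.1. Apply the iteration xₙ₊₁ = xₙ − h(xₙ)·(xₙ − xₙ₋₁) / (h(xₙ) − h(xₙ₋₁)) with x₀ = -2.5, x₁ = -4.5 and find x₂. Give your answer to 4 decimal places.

-3.1961

h(-2.5) = 7.100000, h(-4.5) = -13.300000
x₂ = -4.500000 − (-13.300000)·(-4.500000 − (-2.500000)) / (-13.300000 − 7.100000) = -4.500000 − (26.600000)/(-20.400000) = -3.196078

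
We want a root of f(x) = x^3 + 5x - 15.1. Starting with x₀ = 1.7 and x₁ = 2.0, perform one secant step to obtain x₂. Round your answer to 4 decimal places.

1.8103

f(1.7) = -1.687000, f(2.0) = 2.900000
x₂ = 2.000000 − 2.900000·(2.000000 − 1.700000) / (2.900000 − (-1.687000)) = 2.000000 − (0.870000)/(4.587000) = 1.810334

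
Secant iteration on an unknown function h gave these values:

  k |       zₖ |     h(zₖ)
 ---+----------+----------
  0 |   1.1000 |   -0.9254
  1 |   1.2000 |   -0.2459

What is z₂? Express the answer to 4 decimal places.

z₂ = 1.2000 − (-0.2459)·(1.2000 − 1.1000) / (-0.2459 − (-0.9254))
   = 1.2000 − (-0.024590)/(0.679500) = 1.236188

1.2362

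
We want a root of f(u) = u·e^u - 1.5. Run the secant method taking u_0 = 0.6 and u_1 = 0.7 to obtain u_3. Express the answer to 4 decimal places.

f(0.6) = -0.406729, f(0.7) = -0.090373
u_2 = 0.700000 − (-0.090373)·(0.700000 − 0.600000) / (-0.090373 − (-0.406729)) = 0.700000 − (-0.009037)/(0.316356) = 0.728567
f(0.728567) = 0.009670
u_3 = 0.728567 − 0.009670·(0.728567 − 0.700000) / (0.009670 − (-0.090373)) = 0.728567 − (0.000276)/(0.100043) = 0.725806

0.7258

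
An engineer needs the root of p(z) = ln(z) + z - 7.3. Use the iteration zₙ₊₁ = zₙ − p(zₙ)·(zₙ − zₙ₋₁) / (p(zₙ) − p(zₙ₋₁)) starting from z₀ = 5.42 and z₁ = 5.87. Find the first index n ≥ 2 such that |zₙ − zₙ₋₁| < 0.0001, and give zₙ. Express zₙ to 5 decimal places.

p(5.42) = -0.1899042, p(5.87) = 0.3398546
z₂ = 5.8700000 − 0.3398546·(0.4500000)/(0.5297588) = 5.5813128;  |Δ| = 0.2886872
p(5.5813128) = 0.0007368
z₃ = 5.5813128 − 0.0007368·(-0.2886872)/(-0.3391178) = 5.5806856;  |Δ| = 0.0006273
p(5.5806856) = -0.0000028
z₄ = 5.5806856 − (-0.0000028)·(-0.0006273)/(-0.0007396) = 5.5806879;  |Δ| = 0.0000024
|z₄ − z₃| = 0.0000024 < 0.0001

n = 4, zₙ = 5.58069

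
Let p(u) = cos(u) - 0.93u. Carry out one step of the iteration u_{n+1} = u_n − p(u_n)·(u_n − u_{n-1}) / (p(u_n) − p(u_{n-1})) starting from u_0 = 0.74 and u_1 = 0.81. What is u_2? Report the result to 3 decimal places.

p(0.74) = 0.05027, p(0.81) = -0.06380
u_2 = 0.81000 − (-0.06380)·(0.81000 − 0.74000) / (-0.06380 − 0.05027) = 0.81000 − (-0.00447)/(-0.11407) = 0.77085

0.771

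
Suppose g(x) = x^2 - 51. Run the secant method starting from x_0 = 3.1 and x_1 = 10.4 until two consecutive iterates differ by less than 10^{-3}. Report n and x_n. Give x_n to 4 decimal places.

n = 6, x_n = 7.1414

g(3.1) = -41.390000, g(10.4) = 57.160000
x_2 = 10.400000 − 57.160000·(7.300000)/(98.550000) = 6.165926;  |Δ| = 4.234074
g(6.165926) = -12.981357
x_3 = 6.165926 − (-12.981357)·(-4.234074)/(-70.141357) = 6.949544;  |Δ| = 0.783618
g(6.949544) = -2.703839
x_4 = 6.949544 − (-2.703839)·(0.783618)/(10.277518) = 7.155700;  |Δ| = 0.206157
g(7.155700) = 0.204048
x_5 = 7.155700 − 0.204048·(0.206157)/(2.907888) = 7.141234;  |Δ| = 0.014466
g(7.141234) = -0.002773
x_6 = 7.141234 − (-0.002773)·(-0.014466)/(-0.206821) = 7.141428;  |Δ| = 0.000194
|x_6 − x_5| = 0.000194 < 10^{-3}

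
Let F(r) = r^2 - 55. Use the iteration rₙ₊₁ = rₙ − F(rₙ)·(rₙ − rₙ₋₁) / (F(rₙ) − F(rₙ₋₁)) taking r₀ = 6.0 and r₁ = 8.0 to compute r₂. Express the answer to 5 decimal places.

F(6.0) = -19.0000000, F(8.0) = 9.0000000
r₂ = 8.0000000 − 9.0000000·(8.0000000 − 6.0000000) / (9.0000000 − (-19.0000000)) = 8.0000000 − (18.0000000)/(28.0000000) = 7.3571429

7.35714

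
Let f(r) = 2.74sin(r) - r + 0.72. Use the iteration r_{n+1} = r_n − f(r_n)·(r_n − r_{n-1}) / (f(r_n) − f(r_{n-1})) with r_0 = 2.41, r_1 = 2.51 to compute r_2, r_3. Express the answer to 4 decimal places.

2.4549, 2.4556

f(2.41) = 0.140472, f(2.51) = -0.172219
r_2 = 2.510000 − (-0.172219)·(2.510000 − 2.410000) / (-0.172219 − 0.140472) = 2.510000 − (-0.017222)/(-0.312692) = 2.454924
f(2.454924) = 0.002140
r_3 = 2.454924 − 0.002140·(2.454924 − 2.510000) / (0.002140 − (-0.172219)) = 2.454924 − (-0.000118)/(0.174359) = 2.455599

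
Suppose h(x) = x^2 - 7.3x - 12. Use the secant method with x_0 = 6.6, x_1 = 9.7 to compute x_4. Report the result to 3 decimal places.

8.683

h(6.6) = -16.62000, h(9.7) = 11.28000
x_2 = 9.70000 − 11.28000·(9.70000 − 6.60000) / (11.28000 − (-16.62000)) = 9.70000 − (34.96800)/(27.90000) = 8.44667
h(8.44667) = -2.31449
x_3 = 8.44667 − (-2.31449)·(8.44667 − 9.70000) / (-2.31449 − 11.28000) = 8.44667 − (2.90083)/(-13.59449) = 8.66005
h(8.66005) = -0.22191
x_4 = 8.66005 − (-0.22191)·(8.66005 − 8.44667) / (-0.22191 − (-2.31449)) = 8.66005 − (-0.04735)/(2.09258) = 8.68268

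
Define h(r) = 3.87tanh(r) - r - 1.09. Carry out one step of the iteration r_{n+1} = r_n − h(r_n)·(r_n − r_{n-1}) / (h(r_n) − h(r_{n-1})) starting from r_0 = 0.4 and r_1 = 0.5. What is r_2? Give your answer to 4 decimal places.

0.4090

h(0.4) = -0.019598, h(0.5) = 0.198393
r_2 = 0.500000 − 0.198393·(0.500000 − 0.400000) / (0.198393 − (-0.019598)) = 0.500000 − (0.019839)/(0.217991) = 0.408990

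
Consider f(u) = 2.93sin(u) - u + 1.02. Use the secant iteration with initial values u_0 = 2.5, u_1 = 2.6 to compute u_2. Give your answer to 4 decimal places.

f(2.5) = 0.273523, f(2.6) = -0.069581
u_2 = 2.600000 − (-0.069581)·(2.600000 − 2.500000) / (-0.069581 − 0.273523) = 2.600000 − (-0.006958)/(-0.343104) = 2.579720

2.5797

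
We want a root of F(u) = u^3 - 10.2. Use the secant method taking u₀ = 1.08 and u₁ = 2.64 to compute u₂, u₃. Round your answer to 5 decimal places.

1.89370, 2.11286

F(1.08) = -8.9402880, F(2.64) = 8.1997440
u₂ = 2.6400000 − 8.1997440·(2.6400000 − 1.0800000) / (8.1997440 − (-8.9402880)) = 2.6400000 − (12.7916006)/(17.1400320) = 1.8937003
F(1.8937003) = -3.4089997
u₃ = 1.8937003 − (-3.4089997)·(1.8937003 − 2.6400000) / (-3.4089997 − 8.1997440) = 1.8937003 − (2.5441355)/(-11.6087437) = 2.1128571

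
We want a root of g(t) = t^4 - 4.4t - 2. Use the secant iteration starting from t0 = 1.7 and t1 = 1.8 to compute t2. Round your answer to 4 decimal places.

g(1.7) = -1.127900, g(1.8) = 0.577600
t2 = 1.800000 − 0.577600·(1.800000 − 1.700000) / (0.577600 − (-1.127900)) = 1.800000 − (0.057760)/(1.705500) = 1.766133

1.7661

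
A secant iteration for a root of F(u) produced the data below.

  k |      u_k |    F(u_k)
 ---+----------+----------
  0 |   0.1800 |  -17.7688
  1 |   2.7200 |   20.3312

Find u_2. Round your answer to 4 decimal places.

1.3646

u_2 = 2.7200 − 20.3312·(2.7200 − 0.1800) / (20.3312 − (-17.7688))
   = 2.7200 − (51.641248)/(38.100000) = 1.364587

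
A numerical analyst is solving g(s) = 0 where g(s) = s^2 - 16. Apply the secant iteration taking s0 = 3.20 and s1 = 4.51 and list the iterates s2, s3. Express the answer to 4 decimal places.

3.9471, 3.9968

g(3.20) = -5.760000, g(4.51) = 4.340100
s2 = 4.510000 − 4.340100·(4.510000 − 3.200000) / (4.340100 − (-5.760000)) = 4.510000 − (5.685531)/(10.100100) = 3.947082
g(3.947082) = -0.420546
s3 = 3.947082 − (-0.420546)·(3.947082 − 4.510000) / (-0.420546 − 4.340100) = 3.947082 − (0.236733)/(-4.760646) = 3.996809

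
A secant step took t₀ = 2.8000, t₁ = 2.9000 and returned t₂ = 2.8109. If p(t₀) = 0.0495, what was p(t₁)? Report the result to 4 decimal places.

The secant line through (2.8000, 0.0495) and (2.9000, p(t₁)) crosses zero at t₂ = 2.8109.
So (2.8000, 0.0495), (2.9000, p(t₁)), (2.8109, 0) are collinear:
p(t₁) = 0.0495 · (2.9000 − 2.8109) / (2.8000 − 2.8109) = 0.0495 · (0.089100)/(-0.010900) = -0.404628

-0.4046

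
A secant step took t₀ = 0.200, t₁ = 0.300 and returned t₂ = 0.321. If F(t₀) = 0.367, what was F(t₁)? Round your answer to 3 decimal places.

The secant line through (0.200, 0.367) and (0.300, F(t₁)) crosses zero at t₂ = 0.321.
So (0.200, 0.367), (0.300, F(t₁)), (0.321, 0) are collinear:
F(t₁) = 0.367 · (0.300 − 0.321) / (0.200 − 0.321) = 0.367 · (-0.02100)/(-0.12100) = 0.06369

0.064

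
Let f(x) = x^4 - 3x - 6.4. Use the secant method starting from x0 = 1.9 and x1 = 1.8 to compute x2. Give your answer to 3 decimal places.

1.858

f(1.9) = 0.93210, f(1.8) = -1.30240
x2 = 1.80000 − (-1.30240)·(1.80000 − 1.90000) / (-1.30240 − 0.93210) = 1.80000 − (0.13024)/(-2.23450) = 1.85829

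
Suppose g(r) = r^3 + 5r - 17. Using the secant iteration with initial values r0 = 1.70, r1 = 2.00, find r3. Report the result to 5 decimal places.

1.93980

g(1.70) = -3.5870000, g(2.00) = 1.0000000
r2 = 2.0000000 − 1.0000000·(2.0000000 − 1.7000000) / (1.0000000 − (-3.5870000)) = 2.0000000 − (0.3000000)/(4.5870000) = 1.9345978
g(1.9345978) = -0.0864529
r3 = 1.9345978 − (-0.0864529)·(1.9345978 − 2.0000000) / (-0.0864529 − 1.0000000) = 1.9345978 − (0.0056542)/(-1.0864529) = 1.9398021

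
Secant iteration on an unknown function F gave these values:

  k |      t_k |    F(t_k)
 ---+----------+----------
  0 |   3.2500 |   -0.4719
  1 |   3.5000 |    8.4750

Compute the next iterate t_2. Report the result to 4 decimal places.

3.2632

t_2 = 3.5000 − 8.4750·(3.5000 − 3.2500) / (8.4750 − (-0.4719))
   = 3.5000 − (2.118750)/(8.946900) = 3.263186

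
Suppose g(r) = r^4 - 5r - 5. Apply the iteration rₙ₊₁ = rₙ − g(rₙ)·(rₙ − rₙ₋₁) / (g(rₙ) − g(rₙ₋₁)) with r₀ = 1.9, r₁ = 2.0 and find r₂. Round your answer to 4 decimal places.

g(1.9) = -1.467900, g(2.0) = 1.000000
r₂ = 2.000000 − 1.000000·(2.000000 − 1.900000) / (1.000000 − (-1.467900)) = 2.000000 − (0.100000)/(2.467900) = 1.959480

1.9595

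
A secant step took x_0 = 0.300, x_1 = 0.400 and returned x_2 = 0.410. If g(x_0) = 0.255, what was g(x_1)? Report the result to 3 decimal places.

The secant line through (0.300, 0.255) and (0.400, g(x_1)) crosses zero at x_2 = 0.410.
So (0.300, 0.255), (0.400, g(x_1)), (0.410, 0) are collinear:
g(x_1) = 0.255 · (0.400 − 0.410) / (0.300 − 0.410) = 0.255 · (-0.01000)/(-0.11000) = 0.02318

0.023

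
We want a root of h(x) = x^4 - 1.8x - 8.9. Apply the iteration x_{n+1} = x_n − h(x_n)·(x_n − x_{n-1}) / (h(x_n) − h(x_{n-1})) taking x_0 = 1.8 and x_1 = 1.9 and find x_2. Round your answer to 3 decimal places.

1.870

h(1.8) = -1.64240, h(1.9) = 0.71210
x_2 = 1.90000 − 0.71210·(1.90000 − 1.80000) / (0.71210 − (-1.64240)) = 1.90000 − (0.07121)/(2.35450) = 1.86976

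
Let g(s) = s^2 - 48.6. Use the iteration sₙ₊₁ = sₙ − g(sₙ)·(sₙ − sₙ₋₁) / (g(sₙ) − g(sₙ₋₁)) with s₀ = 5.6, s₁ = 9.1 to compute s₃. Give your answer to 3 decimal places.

6.945

g(5.6) = -17.24000, g(9.1) = 34.21000
s₂ = 9.10000 − 34.21000·(9.10000 − 5.60000) / (34.21000 − (-17.24000)) = 9.10000 − (119.73500)/(51.45000) = 6.77279
g(6.77279) = -2.72933
s₃ = 6.77279 − (-2.72933)·(6.77279 − 9.10000) / (-2.72933 − 34.21000) = 6.77279 − (6.35172)/(-36.93933) = 6.94474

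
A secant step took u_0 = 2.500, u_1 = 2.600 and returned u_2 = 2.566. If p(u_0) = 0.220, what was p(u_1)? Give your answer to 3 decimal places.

The secant line through (2.500, 0.220) and (2.600, p(u_1)) crosses zero at u_2 = 2.566.
So (2.500, 0.220), (2.600, p(u_1)), (2.566, 0) are collinear:
p(u_1) = 0.220 · (2.600 − 2.566) / (2.500 − 2.566) = 0.220 · (0.03400)/(-0.06600) = -0.11333

-0.113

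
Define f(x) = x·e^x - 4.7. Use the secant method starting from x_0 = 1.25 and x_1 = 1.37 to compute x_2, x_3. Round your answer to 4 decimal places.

1.2893, 1.2915

f(1.25) = -0.337071, f(1.37) = 0.691430
x_2 = 1.370000 − 0.691430·(1.370000 − 1.250000) / (0.691430 − (-0.337071)) = 1.370000 − (0.082972)/(1.028502) = 1.289328
f(1.289328) = -0.019296
x_3 = 1.289328 − (-0.019296)·(1.289328 − 1.370000) / (-0.019296 − 0.691430) = 1.289328 − (0.001557)/(-0.710726) = 1.291518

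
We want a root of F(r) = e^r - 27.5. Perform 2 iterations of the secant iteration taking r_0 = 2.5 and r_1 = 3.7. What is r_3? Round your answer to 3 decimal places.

3.284

F(2.5) = -15.31751, F(3.7) = 12.94730
r_2 = 3.70000 − 12.94730·(3.70000 − 2.50000) / (12.94730 − (-15.31751)) = 3.70000 − (15.53677)/(28.26481) = 3.15031
F(3.15031) = -4.15660
r_3 = 3.15031 − (-4.15660)·(3.15031 − 3.70000) / (-4.15660 − 12.94730) = 3.15031 − (2.28483)/(-17.10391) = 3.28390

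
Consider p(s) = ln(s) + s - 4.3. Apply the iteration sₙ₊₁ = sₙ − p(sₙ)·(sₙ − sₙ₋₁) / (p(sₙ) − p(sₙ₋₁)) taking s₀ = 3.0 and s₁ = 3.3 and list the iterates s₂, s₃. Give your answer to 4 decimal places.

p(3.0) = -0.201388, p(3.3) = 0.193922
s₂ = 3.300000 − 0.193922·(3.300000 − 3.000000) / (0.193922 − (-0.201388)) = 3.300000 − (0.058177)/(0.395310) = 3.152833
p(3.152833) = 0.001134
s₃ = 3.152833 − 0.001134·(3.152833 − 3.300000) / (0.001134 − 0.193922) = 3.152833 − (-0.000167)/(-0.192788) = 3.151967

3.1528, 3.1520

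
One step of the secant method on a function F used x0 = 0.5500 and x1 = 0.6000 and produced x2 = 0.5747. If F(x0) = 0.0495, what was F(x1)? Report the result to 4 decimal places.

-0.0507

The secant line through (0.5500, 0.0495) and (0.6000, F(x1)) crosses zero at x2 = 0.5747.
So (0.5500, 0.0495), (0.6000, F(x1)), (0.5747, 0) are collinear:
F(x1) = 0.0495 · (0.6000 − 0.5747) / (0.5500 − 0.5747) = 0.0495 · (0.025300)/(-0.024700) = -0.050702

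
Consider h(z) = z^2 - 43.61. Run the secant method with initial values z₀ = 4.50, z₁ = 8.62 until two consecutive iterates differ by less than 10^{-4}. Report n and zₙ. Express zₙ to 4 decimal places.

n = 6, zₙ = 6.6038

h(4.50) = -23.360000, h(8.62) = 30.694400
z₂ = 8.620000 − 30.694400·(4.120000)/(54.054400) = 6.280488;  |Δ| = 2.339512
h(6.280488) = -4.165473
z₃ = 6.280488 − (-4.165473)·(-2.339512)/(-34.859873) = 6.560041;  |Δ| = 0.279553
h(6.560041) = -0.575867
z₄ = 6.560041 − (-0.575867)·(0.279553)/(3.589606) = 6.604888;  |Δ| = 0.044848
h(6.604888) = 0.014549
z₅ = 6.604888 − 0.014549·(0.044848)/(0.590416) = 6.603783;  |Δ| = 0.001105
h(6.603783) = -0.000048
z₆ = 6.603783 − (-0.000048)·(-0.001105)/(-0.014597) = 6.603787;  |Δ| = 0.000004
|z₆ − z₅| = 0.000004 < 10^{-4}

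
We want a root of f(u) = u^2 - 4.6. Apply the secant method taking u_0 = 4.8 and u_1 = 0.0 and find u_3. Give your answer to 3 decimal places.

4.800

f(4.8) = 18.44000, f(0.0) = -4.60000
u_2 = 0.00000 − (-4.60000)·(0.00000 − 4.80000) / (-4.60000 − 18.44000) = 0.00000 − (22.08000)/(-23.04000) = 0.95833
f(0.95833) = -3.68160
u_3 = 0.95833 − (-3.68160)·(0.95833 − 0.00000) / (-3.68160 − (-4.60000)) = 0.95833 − (-3.52820)/(0.91840) = 4.80000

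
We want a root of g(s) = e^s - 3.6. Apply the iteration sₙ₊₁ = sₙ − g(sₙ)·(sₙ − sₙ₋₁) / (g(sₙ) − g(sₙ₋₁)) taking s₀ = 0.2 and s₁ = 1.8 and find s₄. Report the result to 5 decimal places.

1.29216

g(0.2) = -2.3785972, g(1.8) = 2.4496475
s₂ = 1.8000000 − 2.4496475·(1.8000000 − 0.2000000) / (2.4496475 − (-2.3785972)) = 1.8000000 − (3.9194359)/(4.8282447) = 0.9882276
g(0.9882276) = -0.9135313
s₃ = 0.9882276 − (-0.9135313)·(0.9882276 − 1.8000000) / (-0.9135313 − 2.4496475) = 0.9882276 − (0.7415795)/(-3.3631788) = 1.2087272
g(1.2087272) = -0.2507811
s₄ = 1.2087272 − (-0.2507811)·(1.2087272 − 0.9882276) / (-0.2507811 − (-0.9135313)) = 1.2087272 − (-0.0552971)/(0.6627502) = 1.2921630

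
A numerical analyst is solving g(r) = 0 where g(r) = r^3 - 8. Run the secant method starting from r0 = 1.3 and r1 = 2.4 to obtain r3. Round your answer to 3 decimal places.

1.972

g(1.3) = -5.80300, g(2.4) = 5.82400
r2 = 2.40000 − 5.82400·(2.40000 − 1.30000) / (5.82400 − (-5.80300)) = 2.40000 − (6.40640)/(11.62700) = 1.84901
g(1.84901) = -1.67857
r3 = 1.84901 − (-1.67857)·(1.84901 − 2.40000) / (-1.67857 − 5.82400) = 1.84901 − (0.92488)/(-7.50257) = 1.97228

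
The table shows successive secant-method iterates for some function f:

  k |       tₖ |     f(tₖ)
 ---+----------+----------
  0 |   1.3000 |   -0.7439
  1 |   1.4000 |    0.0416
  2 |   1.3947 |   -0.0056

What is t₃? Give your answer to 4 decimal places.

t₃ = 1.3947 − (-0.0056)·(1.3947 − 1.4000) / (-0.0056 − 0.0416)
   = 1.3947 − (0.000030)/(-0.047200) = 1.395329

1.3953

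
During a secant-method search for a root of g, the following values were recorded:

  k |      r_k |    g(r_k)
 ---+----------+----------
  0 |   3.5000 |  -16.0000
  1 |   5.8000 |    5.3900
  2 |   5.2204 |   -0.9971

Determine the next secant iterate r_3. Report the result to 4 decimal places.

r_3 = 5.2204 − (-0.9971)·(5.2204 − 5.8000) / (-0.9971 − 5.3900)
   = 5.2204 − (0.577919)/(-6.387100) = 5.310882

5.3109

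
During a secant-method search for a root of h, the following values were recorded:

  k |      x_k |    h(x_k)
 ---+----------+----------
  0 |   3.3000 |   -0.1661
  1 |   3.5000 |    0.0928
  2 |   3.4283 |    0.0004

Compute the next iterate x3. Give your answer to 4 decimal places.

x3 = 3.4283 − 0.0004·(3.4283 − 3.5000) / (0.0004 − 0.0928)
   = 3.4283 − (-0.000029)/(-0.092400) = 3.427990

3.4280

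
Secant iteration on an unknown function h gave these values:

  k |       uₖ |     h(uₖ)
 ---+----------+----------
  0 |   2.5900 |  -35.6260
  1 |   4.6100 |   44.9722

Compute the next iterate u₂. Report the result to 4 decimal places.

u₂ = 4.6100 − 44.9722·(4.6100 − 2.5900) / (44.9722 − (-35.6260))
   = 4.6100 − (90.843844)/(80.598200) = 3.482880

3.4829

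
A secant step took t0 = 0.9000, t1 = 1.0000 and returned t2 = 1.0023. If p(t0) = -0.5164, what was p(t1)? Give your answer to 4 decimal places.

-0.0116

The secant line through (0.9000, -0.5164) and (1.0000, p(t1)) crosses zero at t2 = 1.0023.
So (0.9000, -0.5164), (1.0000, p(t1)), (1.0023, 0) are collinear:
p(t1) = -0.5164 · (1.0000 − 1.0023) / (0.9000 − 1.0023) = -0.5164 · (-0.002300)/(-0.102300) = -0.011610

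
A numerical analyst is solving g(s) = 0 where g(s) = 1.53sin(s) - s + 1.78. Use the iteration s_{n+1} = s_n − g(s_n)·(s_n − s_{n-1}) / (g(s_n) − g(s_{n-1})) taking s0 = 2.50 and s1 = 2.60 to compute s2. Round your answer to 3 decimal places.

2.586

g(2.50) = 0.19566, g(2.60) = -0.03128
s2 = 2.60000 − (-0.03128)·(2.60000 − 2.50000) / (-0.03128 − 0.19566) = 2.60000 − (-0.00313)/(-0.22695) = 2.58622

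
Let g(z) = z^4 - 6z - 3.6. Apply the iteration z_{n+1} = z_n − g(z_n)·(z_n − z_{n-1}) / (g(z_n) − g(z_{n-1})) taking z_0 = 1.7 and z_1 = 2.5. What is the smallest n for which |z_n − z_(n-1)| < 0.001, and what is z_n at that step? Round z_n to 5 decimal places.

g(1.7) = -5.4479000, g(2.5) = 20.4625000
z_2 = 2.5000000 − 20.4625000·(0.8000000)/(25.9104000) = 1.8682074;  |Δ| = 0.6317926
g(1.8682074) = -2.6277569
z_3 = 1.8682074 − (-2.6277569)·(-0.6317926)/(-23.0902569) = 1.9401077;  |Δ| = 0.0719003
g(1.9401077) = -1.0728154
z_4 = 1.9401077 − (-1.0728154)·(0.0719003)/(1.5549415) = 1.9897146;  |Δ| = 0.0496069
g(1.9897146) = 0.1351095
z_5 = 1.9897146 − 0.1351095·(0.0496069)/(1.2079249) = 1.9841659;  |Δ| = 0.0055487
g(1.9841659) = -0.0057003
z_6 = 1.9841659 − (-0.0057003)·(-0.0055487)/(-0.1408098) = 1.9843906;  |Δ| = 0.0002246
|z_6 − z_5| = 0.0002246 < 0.001

n = 6, z_n = 1.98439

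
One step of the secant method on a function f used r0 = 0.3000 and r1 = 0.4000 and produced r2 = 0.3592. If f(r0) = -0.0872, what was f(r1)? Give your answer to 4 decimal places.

The secant line through (0.3000, -0.0872) and (0.4000, f(r1)) crosses zero at r2 = 0.3592.
So (0.3000, -0.0872), (0.4000, f(r1)), (0.3592, 0) are collinear:
f(r1) = -0.0872 · (0.4000 − 0.3592) / (0.3000 − 0.3592) = -0.0872 · (0.040800)/(-0.059200) = 0.060097

0.0601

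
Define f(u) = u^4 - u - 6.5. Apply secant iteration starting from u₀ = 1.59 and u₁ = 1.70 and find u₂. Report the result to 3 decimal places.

1.691

f(1.59) = -1.69871, f(1.70) = 0.15210
u₂ = 1.70000 − 0.15210·(1.70000 − 1.59000) / (0.15210 − (-1.69871)) = 1.70000 − (0.01673)/(1.85081) = 1.69096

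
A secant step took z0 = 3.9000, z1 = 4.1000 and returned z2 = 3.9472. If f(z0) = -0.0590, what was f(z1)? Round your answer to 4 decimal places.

The secant line through (3.9000, -0.0590) and (4.1000, f(z1)) crosses zero at z2 = 3.9472.
So (3.9000, -0.0590), (4.1000, f(z1)), (3.9472, 0) are collinear:
f(z1) = -0.0590 · (4.1000 − 3.9472) / (3.9000 − 3.9472) = -0.0590 · (0.152800)/(-0.047200) = 0.191000

0.1910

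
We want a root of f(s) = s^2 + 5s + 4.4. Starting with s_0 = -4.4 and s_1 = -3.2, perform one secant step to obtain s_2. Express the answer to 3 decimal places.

f(-4.4) = 1.76000, f(-3.2) = -1.36000
s_2 = -3.20000 − (-1.36000)·(-3.20000 − (-4.40000)) / (-1.36000 − 1.76000) = -3.20000 − (-1.63200)/(-3.12000) = -3.72308

-3.723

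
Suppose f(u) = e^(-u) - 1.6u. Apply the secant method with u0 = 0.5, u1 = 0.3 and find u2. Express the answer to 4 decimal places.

0.4148

f(0.5) = -0.193469, f(0.3) = 0.260818
u2 = 0.300000 − 0.260818·(0.300000 − 0.500000) / (0.260818 − (-0.193469)) = 0.300000 − (-0.052164)/(0.454288) = 0.414825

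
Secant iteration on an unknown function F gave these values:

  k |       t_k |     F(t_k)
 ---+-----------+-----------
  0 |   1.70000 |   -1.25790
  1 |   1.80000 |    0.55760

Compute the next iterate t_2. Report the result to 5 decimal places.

1.76929

t_2 = 1.80000 − 0.55760·(1.80000 − 1.70000) / (0.55760 − (-1.25790))
   = 1.80000 − (0.0557600)/(1.8155000) = 1.7692867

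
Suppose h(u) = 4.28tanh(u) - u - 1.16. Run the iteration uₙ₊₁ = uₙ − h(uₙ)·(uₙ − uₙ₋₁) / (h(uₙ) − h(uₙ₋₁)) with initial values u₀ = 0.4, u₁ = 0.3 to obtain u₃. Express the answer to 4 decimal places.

h(0.4) = 0.066182, h(0.3) = -0.213182
u₂ = 0.300000 − (-0.213182)·(0.300000 − 0.400000) / (-0.213182 − 0.066182) = 0.300000 − (0.021318)/(-0.279364) = 0.376310
h(0.376310) = 0.002344
u₃ = 0.376310 − 0.002344·(0.376310 − 0.300000) / (0.002344 − (-0.213182)) = 0.376310 − (0.000179)/(0.215526) = 0.375480

0.3755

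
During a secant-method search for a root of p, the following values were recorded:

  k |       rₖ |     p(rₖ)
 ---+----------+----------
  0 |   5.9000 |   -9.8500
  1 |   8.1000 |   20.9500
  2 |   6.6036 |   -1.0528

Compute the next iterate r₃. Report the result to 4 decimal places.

6.6752

r₃ = 6.6036 − (-1.0528)·(6.6036 − 8.1000) / (-1.0528 − 20.9500)
   = 6.6036 − (1.575410)/(-22.002800) = 6.675200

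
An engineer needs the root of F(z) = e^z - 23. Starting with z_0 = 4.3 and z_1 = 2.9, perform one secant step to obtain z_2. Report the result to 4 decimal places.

F(4.3) = 50.699794, F(2.9) = -4.825855
z_2 = 2.900000 − (-4.825855)·(2.900000 − 4.300000) / (-4.825855 − 50.699794) = 2.900000 − (6.756196)/(-55.525648) = 3.021677

3.0217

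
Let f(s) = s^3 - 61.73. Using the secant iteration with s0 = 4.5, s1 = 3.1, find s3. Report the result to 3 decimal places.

3.984

f(4.5) = 29.39500, f(3.1) = -31.93900
s2 = 3.10000 − (-31.93900)·(3.10000 − 4.50000) / (-31.93900 − 29.39500) = 3.10000 − (44.71460)/(-61.33400) = 3.82903
f(3.82903) = -5.59059
s3 = 3.82903 − (-5.59059)·(3.82903 − 3.10000) / (-5.59059 − (-31.93900)) = 3.82903 − (-4.07573)/(26.34841) = 3.98372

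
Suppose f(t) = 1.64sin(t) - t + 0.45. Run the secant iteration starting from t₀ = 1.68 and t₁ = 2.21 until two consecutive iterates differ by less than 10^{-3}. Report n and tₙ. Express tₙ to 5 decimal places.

n = 5, tₙ = 1.96452

f(1.68) = 0.4002309, f(2.21) = -0.4437835
t₂ = 2.2100000 − (-0.4437835)·(0.5300000)/(-0.8440143) = 1.9313255;  |Δ| = 0.2786745
f(1.9313255) = 0.0532393
t₃ = 1.9313255 − 0.0532393·(-0.2786745)/(0.4970227) = 1.9611761;  |Δ| = 0.0298506
f(1.9611761) = 0.0054378
t₄ = 1.9611761 − 0.0054378·(0.0298506)/(-0.0478015) = 1.9645719;  |Δ| = 0.0033957
f(1.9645719) = -0.0000859
t₅ = 1.9645719 − (-0.0000859)·(0.0033957)/(-0.0055237) = 1.9645191;  |Δ| = 0.0000528
|t₅ − t₄| = 0.0000528 < 10^{-3}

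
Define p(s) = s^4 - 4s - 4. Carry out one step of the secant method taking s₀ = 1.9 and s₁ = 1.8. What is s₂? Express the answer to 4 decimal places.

p(1.9) = 1.432100, p(1.8) = -0.702400
s₂ = 1.800000 − (-0.702400)·(1.800000 − 1.900000) / (-0.702400 − 1.432100) = 1.800000 − (0.070240)/(-2.134500) = 1.832907

1.8329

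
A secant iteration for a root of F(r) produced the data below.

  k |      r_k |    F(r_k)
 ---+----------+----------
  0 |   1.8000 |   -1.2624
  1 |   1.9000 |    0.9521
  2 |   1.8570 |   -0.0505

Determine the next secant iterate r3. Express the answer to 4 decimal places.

1.8592

r3 = 1.8570 − (-0.0505)·(1.8570 − 1.9000) / (-0.0505 − 0.9521)
   = 1.8570 − (0.002171)/(-1.002600) = 1.859166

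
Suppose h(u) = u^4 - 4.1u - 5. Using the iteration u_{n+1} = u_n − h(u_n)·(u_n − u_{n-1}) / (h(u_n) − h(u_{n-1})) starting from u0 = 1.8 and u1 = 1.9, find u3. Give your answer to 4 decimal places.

h(1.8) = -1.882400, h(1.9) = 0.242100
u2 = 1.900000 − 0.242100·(1.900000 − 1.800000) / (0.242100 − (-1.882400)) = 1.900000 − (0.024210)/(2.124500) = 1.888604
h(1.888604) = -0.021027
u3 = 1.888604 − (-0.021027)·(1.888604 − 1.900000) / (-0.021027 − 0.242100) = 1.888604 − (0.000240)/(-0.263127) = 1.889515

1.8895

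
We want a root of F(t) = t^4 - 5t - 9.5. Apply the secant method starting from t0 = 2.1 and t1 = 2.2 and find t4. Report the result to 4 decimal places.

F(2.1) = -0.551900, F(2.2) = 2.925600
t2 = 2.200000 − 2.925600·(2.200000 − 2.100000) / (2.925600 − (-0.551900)) = 2.200000 − (0.292560)/(3.477500) = 2.115871
F(2.115871) = -0.036644
t3 = 2.115871 − (-0.036644)·(2.115871 − 2.200000) / (-0.036644 − 2.925600) = 2.115871 − (0.003083)/(-2.962244) = 2.116911
F(2.116911) = -0.002386
t4 = 2.116911 − (-0.002386)·(2.116911 − 2.115871) / (-0.002386 − (-0.036644)) = 2.116911 − (-0.000002)/(0.034259) = 2.116984

2.1170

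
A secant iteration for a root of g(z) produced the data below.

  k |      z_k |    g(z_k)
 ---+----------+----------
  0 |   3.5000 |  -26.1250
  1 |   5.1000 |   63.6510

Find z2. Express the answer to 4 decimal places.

z2 = 5.1000 − 63.6510·(5.1000 − 3.5000) / (63.6510 − (-26.1250))
   = 5.1000 − (101.841600)/(89.776000) = 3.965603

3.9656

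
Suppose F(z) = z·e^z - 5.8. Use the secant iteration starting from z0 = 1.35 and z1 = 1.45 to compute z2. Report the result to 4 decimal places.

1.4108

F(1.35) = -0.592476, F(1.45) = 0.381516
z2 = 1.450000 − 0.381516·(1.450000 − 1.350000) / (0.381516 − (-0.592476)) = 1.450000 − (0.038152)/(0.973992) = 1.410830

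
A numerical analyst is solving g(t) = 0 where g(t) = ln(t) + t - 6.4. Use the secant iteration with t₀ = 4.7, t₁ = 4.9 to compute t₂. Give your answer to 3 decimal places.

g(4.7) = -0.15244, g(4.9) = 0.08924
t₂ = 4.90000 − 0.08924·(4.90000 − 4.70000) / (0.08924 − (-0.15244)) = 4.90000 − (0.01785)/(0.24167) = 4.82615

4.826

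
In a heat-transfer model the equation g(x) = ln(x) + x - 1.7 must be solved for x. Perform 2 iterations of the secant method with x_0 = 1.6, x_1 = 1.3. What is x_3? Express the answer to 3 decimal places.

1.379

g(1.6) = 0.37000, g(1.3) = -0.13764
x_2 = 1.30000 − (-0.13764)·(1.30000 − 1.60000) / (-0.13764 − 0.37000) = 1.30000 − (0.04129)/(-0.50764) = 1.38134
g(1.38134) = 0.00439
x_3 = 1.38134 − 0.00439·(1.38134 − 1.30000) / (0.00439 − (-0.13764)) = 1.38134 − (0.00036)/(0.14203) = 1.37882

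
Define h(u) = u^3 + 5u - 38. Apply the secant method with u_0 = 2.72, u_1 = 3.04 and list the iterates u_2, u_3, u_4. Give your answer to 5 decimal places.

2.86298, 2.86999, 2.87034

h(2.72) = -4.2763520, h(3.04) = 5.2944640
u_2 = 3.0400000 − 5.2944640·(3.0400000 − 2.7200000) / (5.2944640 − (-4.2763520)) = 3.0400000 − (1.6942285)/(9.5708160) = 2.8629797
h(2.8629797) = -0.2182503
u_3 = 2.8629797 − (-0.2182503)·(2.8629797 − 3.0400000) / (-0.2182503 − 5.2944640) = 2.8629797 − (0.0386347)/(-5.5127143) = 2.8699880
h(2.8699880) = -0.0104529
u_4 = 2.8699880 − (-0.0104529)·(2.8699880 − 2.8629797) / (-0.0104529 − (-0.2182503)) = 2.8699880 − (-0.0000733)/(0.2077974) = 2.8703406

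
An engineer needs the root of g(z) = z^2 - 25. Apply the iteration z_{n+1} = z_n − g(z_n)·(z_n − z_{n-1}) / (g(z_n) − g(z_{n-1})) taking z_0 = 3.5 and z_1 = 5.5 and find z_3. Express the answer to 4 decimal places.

g(3.5) = -12.750000, g(5.5) = 5.250000
z_2 = 5.500000 − 5.250000·(5.500000 − 3.500000) / (5.250000 − (-12.750000)) = 5.500000 − (10.500000)/(18.000000) = 4.916667
g(4.916667) = -0.826389
z_3 = 4.916667 − (-0.826389)·(4.916667 − 5.500000) / (-0.826389 − 5.250000) = 4.916667 − (0.482060)/(-6.076389) = 4.996000

4.9960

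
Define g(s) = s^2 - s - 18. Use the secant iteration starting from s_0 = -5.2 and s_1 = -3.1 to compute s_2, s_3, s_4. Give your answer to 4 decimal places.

-3.6688, -3.7809, -3.7719

g(-5.2) = 14.240000, g(-3.1) = -5.290000
s_2 = -3.100000 − (-5.290000)·(-3.100000 − (-5.200000)) / (-5.290000 − 14.240000) = -3.100000 − (-11.109000)/(-19.530000) = -3.668817
g(-3.668817) = -0.870963
s_3 = -3.668817 − (-0.870963)·(-3.668817 − (-3.100000)) / (-0.870963 − (-5.290000)) = -3.668817 − (0.495419)/(4.419037) = -3.780927
g(-3.780927) = 0.076339
s_4 = -3.780927 − 0.076339·(-3.780927 − (-3.668817)) / (0.076339 − (-0.870963)) = -3.780927 − (-0.008558)/(0.947302) = -3.771893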